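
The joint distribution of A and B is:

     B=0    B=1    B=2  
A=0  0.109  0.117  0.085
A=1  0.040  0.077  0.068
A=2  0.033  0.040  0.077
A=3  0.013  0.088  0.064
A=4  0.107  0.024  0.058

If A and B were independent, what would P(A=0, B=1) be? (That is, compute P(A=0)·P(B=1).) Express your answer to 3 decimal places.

0.108

P(A=0) = 0.109 + 0.117 + 0.085 = 0.311.
P(B=1) = 0.117 + 0.077 + 0.040 + 0.088 + 0.024 = 0.346.
Product: 0.311 × 0.346 = 0.108.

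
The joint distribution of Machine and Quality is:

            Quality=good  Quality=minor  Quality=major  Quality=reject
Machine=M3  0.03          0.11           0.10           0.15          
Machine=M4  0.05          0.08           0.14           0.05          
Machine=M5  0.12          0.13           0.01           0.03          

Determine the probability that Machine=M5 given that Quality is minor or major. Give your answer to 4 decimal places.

0.2456

P(Quality=minor) = 0.11 + 0.08 + 0.13 = 0.32.
P(Quality=major) = 0.10 + 0.14 + 0.01 = 0.25.
P(Quality ∈ {minor, major}) = 0.32 + 0.25 = 0.57; P(Machine=M5, Quality ∈ {minor, major}) = 0.13 + 0.01 = 0.14.
P(Machine=M5 | Quality ∈ {minor, major}) = 0.14/0.57 = 0.2456.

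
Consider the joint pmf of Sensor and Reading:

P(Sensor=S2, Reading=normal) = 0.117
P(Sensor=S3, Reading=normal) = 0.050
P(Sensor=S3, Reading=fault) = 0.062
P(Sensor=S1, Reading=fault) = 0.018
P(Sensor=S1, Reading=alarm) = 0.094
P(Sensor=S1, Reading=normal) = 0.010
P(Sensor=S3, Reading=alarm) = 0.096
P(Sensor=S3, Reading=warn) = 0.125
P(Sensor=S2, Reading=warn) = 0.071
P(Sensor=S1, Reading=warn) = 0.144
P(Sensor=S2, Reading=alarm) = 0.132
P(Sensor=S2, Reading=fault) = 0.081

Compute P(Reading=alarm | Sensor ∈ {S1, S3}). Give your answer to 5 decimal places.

P(Sensor=S1) = 0.010 + 0.144 + 0.094 + 0.018 = 0.266.
P(Sensor=S3) = 0.050 + 0.125 + 0.096 + 0.062 = 0.333.
P(Sensor ∈ {S1, S3}) = 0.266 + 0.333 = 0.599; P(Reading=alarm, Sensor ∈ {S1, S3}) = 0.094 + 0.096 = 0.190.
P(Reading=alarm | Sensor ∈ {S1, S3}) = 0.190/0.599 = 0.31720.

0.31720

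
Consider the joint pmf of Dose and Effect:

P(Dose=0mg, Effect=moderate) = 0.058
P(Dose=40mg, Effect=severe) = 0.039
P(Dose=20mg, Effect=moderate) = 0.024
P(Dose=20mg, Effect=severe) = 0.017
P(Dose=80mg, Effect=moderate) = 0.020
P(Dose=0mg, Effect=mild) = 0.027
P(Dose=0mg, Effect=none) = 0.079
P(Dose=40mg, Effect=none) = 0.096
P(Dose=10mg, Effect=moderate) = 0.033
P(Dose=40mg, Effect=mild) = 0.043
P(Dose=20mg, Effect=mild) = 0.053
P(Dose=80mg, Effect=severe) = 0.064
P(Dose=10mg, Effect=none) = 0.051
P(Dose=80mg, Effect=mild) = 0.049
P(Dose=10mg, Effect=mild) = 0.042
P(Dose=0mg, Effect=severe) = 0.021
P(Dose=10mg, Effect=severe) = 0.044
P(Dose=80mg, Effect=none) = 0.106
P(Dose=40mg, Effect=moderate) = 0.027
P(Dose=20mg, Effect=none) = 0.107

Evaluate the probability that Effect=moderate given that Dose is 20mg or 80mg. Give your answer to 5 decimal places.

P(Dose=20mg) = 0.107 + 0.053 + 0.024 + 0.017 = 0.201.
P(Dose=80mg) = 0.106 + 0.049 + 0.020 + 0.064 = 0.239.
P(Dose ∈ {20mg, 80mg}) = 0.201 + 0.239 = 0.440; P(Effect=moderate, Dose ∈ {20mg, 80mg}) = 0.024 + 0.020 = 0.044.
P(Effect=moderate | Dose ∈ {20mg, 80mg}) = 0.044/0.440 = 0.10000.

0.10000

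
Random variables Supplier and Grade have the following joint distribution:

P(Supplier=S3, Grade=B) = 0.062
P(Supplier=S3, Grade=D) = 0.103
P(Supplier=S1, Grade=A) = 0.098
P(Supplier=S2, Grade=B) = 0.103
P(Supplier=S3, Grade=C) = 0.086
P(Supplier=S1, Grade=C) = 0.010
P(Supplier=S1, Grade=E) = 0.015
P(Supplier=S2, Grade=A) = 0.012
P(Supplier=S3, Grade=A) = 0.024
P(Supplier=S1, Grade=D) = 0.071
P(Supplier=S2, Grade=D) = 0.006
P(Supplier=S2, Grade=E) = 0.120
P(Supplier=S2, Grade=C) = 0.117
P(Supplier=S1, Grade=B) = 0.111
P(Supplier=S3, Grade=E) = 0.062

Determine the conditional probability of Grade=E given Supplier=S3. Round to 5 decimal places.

P(Supplier=S3) = 0.024 + 0.062 + 0.086 + 0.103 + 0.062 = 0.337.
P(Grade=E | Supplier=S3) = 0.062/0.337 = 0.18398.

0.18398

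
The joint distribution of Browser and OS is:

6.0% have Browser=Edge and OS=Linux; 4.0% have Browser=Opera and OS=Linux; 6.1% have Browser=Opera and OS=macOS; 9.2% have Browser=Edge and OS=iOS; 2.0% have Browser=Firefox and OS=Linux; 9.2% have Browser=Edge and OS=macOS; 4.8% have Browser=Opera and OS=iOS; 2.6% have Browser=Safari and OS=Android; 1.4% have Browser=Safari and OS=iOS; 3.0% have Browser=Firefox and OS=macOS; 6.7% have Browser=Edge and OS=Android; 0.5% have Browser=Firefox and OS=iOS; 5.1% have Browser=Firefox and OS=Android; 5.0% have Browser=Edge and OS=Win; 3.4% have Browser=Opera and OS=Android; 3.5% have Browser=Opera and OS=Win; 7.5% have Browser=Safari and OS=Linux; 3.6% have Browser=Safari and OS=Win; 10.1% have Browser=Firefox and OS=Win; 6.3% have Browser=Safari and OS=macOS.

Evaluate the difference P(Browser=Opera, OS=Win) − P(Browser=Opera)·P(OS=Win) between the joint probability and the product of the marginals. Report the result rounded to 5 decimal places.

-0.01340

P(Browser=Opera) = 0.035 + 0.061 + 0.040 + 0.048 + 0.034 = 0.218.
P(OS=Win) = 0.101 + 0.036 + 0.050 + 0.035 = 0.222.
P(Browser=Opera, OS=Win) − P(Browser=Opera)P(OS=Win) = 0.035 − 0.218×0.222 = -0.01340.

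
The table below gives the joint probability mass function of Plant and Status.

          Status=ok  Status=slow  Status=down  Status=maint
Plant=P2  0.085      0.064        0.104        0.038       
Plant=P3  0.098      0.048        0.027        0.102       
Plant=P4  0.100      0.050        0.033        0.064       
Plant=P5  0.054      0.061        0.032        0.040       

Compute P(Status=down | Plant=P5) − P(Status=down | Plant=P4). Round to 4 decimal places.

0.0375

P(Plant=P5) = 0.054 + 0.061 + 0.032 + 0.040 = 0.187; P(Status=down | Plant=P5) = 0.032/0.187 = 0.17112.
P(Plant=P4) = 0.100 + 0.050 + 0.033 + 0.064 = 0.247; P(Status=down | Plant=P4) = 0.033/0.247 = 0.13360.
Difference = 0.0375.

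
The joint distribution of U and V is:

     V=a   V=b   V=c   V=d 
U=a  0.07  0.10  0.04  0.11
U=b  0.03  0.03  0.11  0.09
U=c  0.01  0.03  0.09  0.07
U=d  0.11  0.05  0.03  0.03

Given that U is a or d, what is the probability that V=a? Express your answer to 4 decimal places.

P(U=a) = 0.07 + 0.10 + 0.04 + 0.11 = 0.32.
P(U=d) = 0.11 + 0.05 + 0.03 + 0.03 = 0.22.
P(U ∈ {a, d}) = 0.32 + 0.22 = 0.54; P(V=a, U ∈ {a, d}) = 0.07 + 0.11 = 0.18.
P(V=a | U ∈ {a, d}) = 0.18/0.54 = 0.3333.

0.3333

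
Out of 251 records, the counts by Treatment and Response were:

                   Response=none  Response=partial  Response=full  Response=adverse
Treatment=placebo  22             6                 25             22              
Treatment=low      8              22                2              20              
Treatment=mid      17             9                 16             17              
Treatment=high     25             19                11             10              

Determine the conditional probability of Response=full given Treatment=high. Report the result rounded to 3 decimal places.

0.169

Total with Treatment=high: 25 + 19 + 11 + 10 = 65.
P(Response=full | Treatment=high) = 11/65 = 0.169.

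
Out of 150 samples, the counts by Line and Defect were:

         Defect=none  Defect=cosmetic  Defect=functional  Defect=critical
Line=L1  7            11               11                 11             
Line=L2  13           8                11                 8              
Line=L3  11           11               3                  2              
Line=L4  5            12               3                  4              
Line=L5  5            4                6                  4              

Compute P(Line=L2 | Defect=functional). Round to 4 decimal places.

0.3235

Total with Defect=functional: 11 + 11 + 3 + 3 + 6 = 34.
P(Line=L2 | Defect=functional) = 11/34 = 0.3235.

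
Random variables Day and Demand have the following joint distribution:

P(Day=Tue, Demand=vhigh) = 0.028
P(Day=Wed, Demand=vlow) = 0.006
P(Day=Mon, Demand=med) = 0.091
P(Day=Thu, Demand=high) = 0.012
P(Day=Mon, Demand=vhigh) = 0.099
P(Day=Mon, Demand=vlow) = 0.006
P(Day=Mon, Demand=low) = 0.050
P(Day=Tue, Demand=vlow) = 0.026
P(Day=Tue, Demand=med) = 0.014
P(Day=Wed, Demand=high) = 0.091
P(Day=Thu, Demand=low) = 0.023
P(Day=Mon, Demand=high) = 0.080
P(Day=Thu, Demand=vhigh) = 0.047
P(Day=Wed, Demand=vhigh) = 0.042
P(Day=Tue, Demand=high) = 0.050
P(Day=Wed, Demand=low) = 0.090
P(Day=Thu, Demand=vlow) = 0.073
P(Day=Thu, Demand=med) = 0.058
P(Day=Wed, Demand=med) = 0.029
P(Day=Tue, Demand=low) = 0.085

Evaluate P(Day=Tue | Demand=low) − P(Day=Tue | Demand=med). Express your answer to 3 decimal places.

P(Demand=low) = 0.050 + 0.085 + 0.090 + 0.023 = 0.248; P(Day=Tue | Demand=low) = 0.085/0.248 = 0.3427.
P(Demand=med) = 0.091 + 0.014 + 0.029 + 0.058 = 0.192; P(Day=Tue | Demand=med) = 0.014/0.192 = 0.0729.
Difference = 0.270.

0.270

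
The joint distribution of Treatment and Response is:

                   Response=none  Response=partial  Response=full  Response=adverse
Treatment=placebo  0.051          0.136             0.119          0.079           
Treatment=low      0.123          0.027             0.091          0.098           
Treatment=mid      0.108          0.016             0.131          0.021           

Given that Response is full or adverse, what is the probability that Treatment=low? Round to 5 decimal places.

0.35065

P(Response=full) = 0.119 + 0.091 + 0.131 = 0.341.
P(Response=adverse) = 0.079 + 0.098 + 0.021 = 0.198.
P(Response ∈ {full, adverse}) = 0.341 + 0.198 = 0.539; P(Treatment=low, Response ∈ {full, adverse}) = 0.091 + 0.098 = 0.189.
P(Treatment=low | Response ∈ {full, adverse}) = 0.189/0.539 = 0.35065.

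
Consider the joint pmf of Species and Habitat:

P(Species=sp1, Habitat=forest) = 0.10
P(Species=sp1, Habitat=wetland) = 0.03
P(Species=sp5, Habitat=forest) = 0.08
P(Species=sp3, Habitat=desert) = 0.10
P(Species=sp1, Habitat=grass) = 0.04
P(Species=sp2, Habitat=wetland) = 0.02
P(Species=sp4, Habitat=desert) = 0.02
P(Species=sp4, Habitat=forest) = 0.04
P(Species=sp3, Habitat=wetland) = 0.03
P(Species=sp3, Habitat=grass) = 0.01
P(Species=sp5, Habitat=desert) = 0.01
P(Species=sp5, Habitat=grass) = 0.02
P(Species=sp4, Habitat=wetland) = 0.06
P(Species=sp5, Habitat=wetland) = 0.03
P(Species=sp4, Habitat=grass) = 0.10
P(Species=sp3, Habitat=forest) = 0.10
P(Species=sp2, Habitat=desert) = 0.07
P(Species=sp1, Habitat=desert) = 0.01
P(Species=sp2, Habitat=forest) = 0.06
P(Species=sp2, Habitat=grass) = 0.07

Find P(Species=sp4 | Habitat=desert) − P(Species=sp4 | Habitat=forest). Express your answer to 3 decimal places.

-0.010

P(Habitat=desert) = 0.01 + 0.07 + 0.10 + 0.02 + 0.01 = 0.21; P(Species=sp4 | Habitat=desert) = 0.02/0.21 = 0.0952.
P(Habitat=forest) = 0.10 + 0.06 + 0.10 + 0.04 + 0.08 = 0.38; P(Species=sp4 | Habitat=forest) = 0.04/0.38 = 0.1053.
Difference = -0.010.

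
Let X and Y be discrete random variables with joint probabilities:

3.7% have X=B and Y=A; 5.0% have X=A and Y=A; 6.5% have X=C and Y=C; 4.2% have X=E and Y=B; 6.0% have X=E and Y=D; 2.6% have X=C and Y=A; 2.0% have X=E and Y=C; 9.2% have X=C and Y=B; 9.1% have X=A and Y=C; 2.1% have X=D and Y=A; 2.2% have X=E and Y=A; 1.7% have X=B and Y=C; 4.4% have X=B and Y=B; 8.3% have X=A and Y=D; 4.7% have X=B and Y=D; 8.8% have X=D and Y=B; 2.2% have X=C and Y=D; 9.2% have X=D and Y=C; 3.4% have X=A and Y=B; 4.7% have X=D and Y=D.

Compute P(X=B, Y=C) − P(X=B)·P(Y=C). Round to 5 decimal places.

P(X=B) = 0.037 + 0.044 + 0.017 + 0.047 = 0.145.
P(Y=C) = 0.091 + 0.017 + 0.065 + 0.092 + 0.020 = 0.285.
P(X=B, Y=C) − P(X=B)P(Y=C) = 0.017 − 0.145×0.285 = -0.02433.

-0.02433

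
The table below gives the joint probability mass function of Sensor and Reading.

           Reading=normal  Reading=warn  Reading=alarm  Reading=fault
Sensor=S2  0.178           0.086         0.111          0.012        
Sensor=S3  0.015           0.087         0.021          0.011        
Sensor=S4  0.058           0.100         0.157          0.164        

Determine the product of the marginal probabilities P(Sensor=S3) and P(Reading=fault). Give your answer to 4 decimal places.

P(Sensor=S3) = 0.015 + 0.087 + 0.021 + 0.011 = 0.134.
P(Reading=fault) = 0.012 + 0.011 + 0.164 = 0.187.
Product: 0.134 × 0.187 = 0.0251.

0.0251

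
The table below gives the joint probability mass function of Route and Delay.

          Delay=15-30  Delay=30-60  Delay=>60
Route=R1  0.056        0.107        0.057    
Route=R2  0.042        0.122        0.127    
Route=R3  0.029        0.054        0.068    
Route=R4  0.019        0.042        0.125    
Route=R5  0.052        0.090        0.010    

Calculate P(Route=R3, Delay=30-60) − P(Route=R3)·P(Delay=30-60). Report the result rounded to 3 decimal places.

P(Route=R3) = 0.029 + 0.054 + 0.068 = 0.151.
P(Delay=30-60) = 0.107 + 0.122 + 0.054 + 0.042 + 0.090 = 0.415.
P(Route=R3, Delay=30-60) − P(Route=R3)P(Delay=30-60) = 0.054 − 0.151×0.415 = -0.009.

-0.009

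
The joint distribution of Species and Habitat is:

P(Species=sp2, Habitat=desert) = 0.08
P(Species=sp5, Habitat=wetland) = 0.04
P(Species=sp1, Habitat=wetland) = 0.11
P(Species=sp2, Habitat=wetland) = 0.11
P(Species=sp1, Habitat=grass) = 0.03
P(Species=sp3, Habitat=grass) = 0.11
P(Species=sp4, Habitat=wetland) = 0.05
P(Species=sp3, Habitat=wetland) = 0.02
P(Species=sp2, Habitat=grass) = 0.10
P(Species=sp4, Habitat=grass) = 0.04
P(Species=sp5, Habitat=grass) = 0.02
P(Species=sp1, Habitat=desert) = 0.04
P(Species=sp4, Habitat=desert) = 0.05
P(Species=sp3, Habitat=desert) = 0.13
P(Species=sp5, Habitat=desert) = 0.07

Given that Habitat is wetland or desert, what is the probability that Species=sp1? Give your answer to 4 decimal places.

0.2143

P(Habitat=wetland) = 0.11 + 0.11 + 0.02 + 0.05 + 0.04 = 0.33.
P(Habitat=desert) = 0.04 + 0.08 + 0.13 + 0.05 + 0.07 = 0.37.
P(Habitat ∈ {wetland, desert}) = 0.33 + 0.37 = 0.70; P(Species=sp1, Habitat ∈ {wetland, desert}) = 0.11 + 0.04 = 0.15.
P(Species=sp1 | Habitat ∈ {wetland, desert}) = 0.15/0.70 = 0.2143.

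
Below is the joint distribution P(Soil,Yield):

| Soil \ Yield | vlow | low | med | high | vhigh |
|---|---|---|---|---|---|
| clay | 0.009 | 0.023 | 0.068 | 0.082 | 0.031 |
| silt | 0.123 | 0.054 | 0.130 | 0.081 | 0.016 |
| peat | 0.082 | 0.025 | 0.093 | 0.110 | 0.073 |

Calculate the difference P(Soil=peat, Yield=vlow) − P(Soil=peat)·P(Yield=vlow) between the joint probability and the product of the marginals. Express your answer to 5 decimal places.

P(Soil=peat) = 0.082 + 0.025 + 0.093 + 0.110 + 0.073 = 0.383.
P(Yield=vlow) = 0.009 + 0.123 + 0.082 = 0.214.
P(Soil=peat, Yield=vlow) − P(Soil=peat)P(Yield=vlow) = 0.082 − 0.383×0.214 = 0.00004.

0.00004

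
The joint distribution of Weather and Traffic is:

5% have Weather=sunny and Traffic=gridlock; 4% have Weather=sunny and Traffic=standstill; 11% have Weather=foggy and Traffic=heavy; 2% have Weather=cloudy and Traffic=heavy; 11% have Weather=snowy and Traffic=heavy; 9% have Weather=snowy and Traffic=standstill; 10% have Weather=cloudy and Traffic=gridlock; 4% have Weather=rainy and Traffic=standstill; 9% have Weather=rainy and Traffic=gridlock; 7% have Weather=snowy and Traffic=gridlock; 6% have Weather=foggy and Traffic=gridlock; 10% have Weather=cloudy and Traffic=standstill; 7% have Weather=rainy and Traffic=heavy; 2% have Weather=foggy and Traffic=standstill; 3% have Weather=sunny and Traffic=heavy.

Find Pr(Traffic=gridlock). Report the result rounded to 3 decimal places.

P(Traffic=gridlock) = 0.05 + 0.10 + 0.09 + 0.07 + 0.06 = 0.37.

0.370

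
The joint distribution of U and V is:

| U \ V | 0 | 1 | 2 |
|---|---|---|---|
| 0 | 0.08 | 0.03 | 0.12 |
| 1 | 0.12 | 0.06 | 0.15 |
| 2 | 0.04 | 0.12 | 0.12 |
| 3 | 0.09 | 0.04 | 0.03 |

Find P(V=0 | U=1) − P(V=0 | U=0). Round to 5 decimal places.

0.01581

P(U=1) = 0.12 + 0.06 + 0.15 = 0.33; P(V=0 | U=1) = 0.12/0.33 = 0.363636.
P(U=0) = 0.08 + 0.03 + 0.12 = 0.23; P(V=0 | U=0) = 0.08/0.23 = 0.347826.
Difference = 0.01581.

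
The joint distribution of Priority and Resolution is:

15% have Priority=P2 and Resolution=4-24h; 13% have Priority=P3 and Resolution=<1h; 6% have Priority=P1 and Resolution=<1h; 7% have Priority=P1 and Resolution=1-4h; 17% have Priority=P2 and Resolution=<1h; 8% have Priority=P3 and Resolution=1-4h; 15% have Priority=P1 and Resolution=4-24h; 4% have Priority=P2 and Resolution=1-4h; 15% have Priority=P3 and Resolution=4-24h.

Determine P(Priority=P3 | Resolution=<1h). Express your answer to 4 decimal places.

P(Resolution=<1h) = 0.06 + 0.17 + 0.13 = 0.36.
P(Priority=P3 | Resolution=<1h) = 0.13/0.36 = 0.3611.

0.3611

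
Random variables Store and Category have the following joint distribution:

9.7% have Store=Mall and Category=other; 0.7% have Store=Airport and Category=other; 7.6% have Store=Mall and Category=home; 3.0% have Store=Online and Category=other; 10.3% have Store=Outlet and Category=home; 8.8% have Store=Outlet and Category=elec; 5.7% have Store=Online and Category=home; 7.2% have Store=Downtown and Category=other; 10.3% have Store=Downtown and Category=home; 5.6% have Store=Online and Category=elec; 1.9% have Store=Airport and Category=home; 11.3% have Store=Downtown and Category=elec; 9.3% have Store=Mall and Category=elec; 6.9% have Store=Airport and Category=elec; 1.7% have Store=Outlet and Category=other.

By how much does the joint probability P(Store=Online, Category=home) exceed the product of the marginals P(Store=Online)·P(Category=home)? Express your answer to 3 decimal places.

0.006

P(Store=Online) = 0.056 + 0.057 + 0.030 = 0.143.
P(Category=home) = 0.103 + 0.076 + 0.019 + 0.103 + 0.057 = 0.358.
P(Store=Online, Category=home) − P(Store=Online)P(Category=home) = 0.057 − 0.143×0.358 = 0.006.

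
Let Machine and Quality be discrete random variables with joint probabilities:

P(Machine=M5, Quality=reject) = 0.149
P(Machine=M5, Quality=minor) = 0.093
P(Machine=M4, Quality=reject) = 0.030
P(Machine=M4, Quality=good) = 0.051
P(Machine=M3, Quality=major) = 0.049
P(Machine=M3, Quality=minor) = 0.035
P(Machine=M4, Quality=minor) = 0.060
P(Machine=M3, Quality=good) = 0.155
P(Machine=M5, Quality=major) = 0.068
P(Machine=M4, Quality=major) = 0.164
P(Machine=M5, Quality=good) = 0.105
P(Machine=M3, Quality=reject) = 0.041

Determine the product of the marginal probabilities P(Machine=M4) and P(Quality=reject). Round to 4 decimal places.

P(Machine=M4) = 0.051 + 0.060 + 0.164 + 0.030 = 0.305.
P(Quality=reject) = 0.041 + 0.030 + 0.149 = 0.220.
Product: 0.305 × 0.220 = 0.0671.

0.0671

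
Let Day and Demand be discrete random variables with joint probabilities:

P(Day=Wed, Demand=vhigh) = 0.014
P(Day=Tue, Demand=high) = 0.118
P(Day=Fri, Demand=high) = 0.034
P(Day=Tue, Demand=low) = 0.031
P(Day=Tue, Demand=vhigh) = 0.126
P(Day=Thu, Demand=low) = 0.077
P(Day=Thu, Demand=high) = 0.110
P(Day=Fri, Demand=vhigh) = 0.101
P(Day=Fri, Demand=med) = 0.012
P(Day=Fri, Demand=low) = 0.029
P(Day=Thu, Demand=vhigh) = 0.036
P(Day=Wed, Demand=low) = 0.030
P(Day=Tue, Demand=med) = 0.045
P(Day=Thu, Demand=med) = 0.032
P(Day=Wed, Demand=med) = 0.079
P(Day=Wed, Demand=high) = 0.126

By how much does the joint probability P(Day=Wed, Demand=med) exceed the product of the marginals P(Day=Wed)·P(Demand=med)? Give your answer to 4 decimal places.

0.0372

P(Day=Wed) = 0.030 + 0.079 + 0.126 + 0.014 = 0.249.
P(Demand=med) = 0.045 + 0.079 + 0.032 + 0.012 = 0.168.
P(Day=Wed, Demand=med) − P(Day=Wed)P(Demand=med) = 0.079 − 0.249×0.168 = 0.0372.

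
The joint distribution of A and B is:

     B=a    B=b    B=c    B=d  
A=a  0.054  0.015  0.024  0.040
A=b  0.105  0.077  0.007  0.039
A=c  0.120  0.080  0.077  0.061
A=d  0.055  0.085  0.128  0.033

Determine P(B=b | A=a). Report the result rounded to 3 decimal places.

P(A=a) = 0.054 + 0.015 + 0.024 + 0.040 = 0.133.
P(B=b | A=a) = 0.015/0.133 = 0.113.

0.113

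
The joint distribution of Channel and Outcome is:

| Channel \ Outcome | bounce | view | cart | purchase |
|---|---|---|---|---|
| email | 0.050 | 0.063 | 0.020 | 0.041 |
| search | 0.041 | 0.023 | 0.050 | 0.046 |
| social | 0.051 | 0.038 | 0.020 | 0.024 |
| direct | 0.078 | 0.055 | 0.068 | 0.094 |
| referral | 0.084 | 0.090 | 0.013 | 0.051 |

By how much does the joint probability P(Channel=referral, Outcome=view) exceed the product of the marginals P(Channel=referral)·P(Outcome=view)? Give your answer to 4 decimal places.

0.0260

P(Channel=referral) = 0.084 + 0.090 + 0.013 + 0.051 = 0.238.
P(Outcome=view) = 0.063 + 0.023 + 0.038 + 0.055 + 0.090 = 0.269.
P(Channel=referral, Outcome=view) − P(Channel=referral)P(Outcome=view) = 0.090 − 0.238×0.269 = 0.0260.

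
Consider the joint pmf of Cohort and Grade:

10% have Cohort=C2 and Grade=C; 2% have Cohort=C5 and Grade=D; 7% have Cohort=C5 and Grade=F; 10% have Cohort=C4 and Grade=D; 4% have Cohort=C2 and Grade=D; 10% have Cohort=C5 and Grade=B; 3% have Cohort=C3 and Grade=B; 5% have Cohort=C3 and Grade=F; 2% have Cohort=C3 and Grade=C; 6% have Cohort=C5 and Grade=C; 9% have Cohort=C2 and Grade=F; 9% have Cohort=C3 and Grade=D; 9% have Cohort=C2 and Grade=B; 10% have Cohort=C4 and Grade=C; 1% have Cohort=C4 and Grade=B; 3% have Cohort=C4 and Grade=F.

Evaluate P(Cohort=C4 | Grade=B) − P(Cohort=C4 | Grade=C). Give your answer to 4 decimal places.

P(Grade=B) = 0.09 + 0.03 + 0.01 + 0.10 = 0.23; P(Cohort=C4 | Grade=B) = 0.01/0.23 = 0.04348.
P(Grade=C) = 0.10 + 0.02 + 0.10 + 0.06 = 0.28; P(Cohort=C4 | Grade=C) = 0.10/0.28 = 0.35714.
Difference = -0.3137.

-0.3137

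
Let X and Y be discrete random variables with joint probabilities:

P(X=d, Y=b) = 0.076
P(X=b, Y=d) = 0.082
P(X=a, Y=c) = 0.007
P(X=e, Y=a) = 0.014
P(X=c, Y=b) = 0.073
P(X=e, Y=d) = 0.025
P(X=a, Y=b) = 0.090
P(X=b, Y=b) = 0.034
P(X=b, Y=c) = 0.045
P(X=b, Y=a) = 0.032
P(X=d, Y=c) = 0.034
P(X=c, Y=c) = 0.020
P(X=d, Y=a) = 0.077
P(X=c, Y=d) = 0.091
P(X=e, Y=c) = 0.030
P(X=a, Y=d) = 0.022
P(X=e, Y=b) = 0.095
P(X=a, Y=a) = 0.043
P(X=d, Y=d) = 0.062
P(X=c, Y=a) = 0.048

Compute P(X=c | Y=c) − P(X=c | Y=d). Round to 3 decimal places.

P(Y=c) = 0.007 + 0.045 + 0.020 + 0.034 + 0.030 = 0.136; P(X=c | Y=c) = 0.020/0.136 = 0.1471.
P(Y=d) = 0.022 + 0.082 + 0.091 + 0.062 + 0.025 = 0.282; P(X=c | Y=d) = 0.091/0.282 = 0.3227.
Difference = -0.176.

-0.176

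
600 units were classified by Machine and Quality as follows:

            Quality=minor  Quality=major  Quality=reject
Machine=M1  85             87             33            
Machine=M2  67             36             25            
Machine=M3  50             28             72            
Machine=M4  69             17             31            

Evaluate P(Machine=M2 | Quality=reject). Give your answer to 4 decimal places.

Total with Quality=reject: 33 + 25 + 72 + 31 = 161.
P(Machine=M2 | Quality=reject) = 25/161 = 0.1553.

0.1553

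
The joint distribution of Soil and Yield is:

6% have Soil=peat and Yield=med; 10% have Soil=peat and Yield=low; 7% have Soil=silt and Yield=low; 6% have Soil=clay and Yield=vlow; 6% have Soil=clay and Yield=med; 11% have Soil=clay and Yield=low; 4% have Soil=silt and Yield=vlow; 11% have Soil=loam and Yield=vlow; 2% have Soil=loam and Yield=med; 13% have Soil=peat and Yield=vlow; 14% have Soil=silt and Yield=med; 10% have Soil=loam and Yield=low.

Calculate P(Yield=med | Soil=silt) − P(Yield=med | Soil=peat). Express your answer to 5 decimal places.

0.35310

P(Soil=silt) = 0.04 + 0.07 + 0.14 = 0.25; P(Yield=med | Soil=silt) = 0.14/0.25 = 0.560000.
P(Soil=peat) = 0.13 + 0.10 + 0.06 = 0.29; P(Yield=med | Soil=peat) = 0.06/0.29 = 0.206897.
Difference = 0.35310.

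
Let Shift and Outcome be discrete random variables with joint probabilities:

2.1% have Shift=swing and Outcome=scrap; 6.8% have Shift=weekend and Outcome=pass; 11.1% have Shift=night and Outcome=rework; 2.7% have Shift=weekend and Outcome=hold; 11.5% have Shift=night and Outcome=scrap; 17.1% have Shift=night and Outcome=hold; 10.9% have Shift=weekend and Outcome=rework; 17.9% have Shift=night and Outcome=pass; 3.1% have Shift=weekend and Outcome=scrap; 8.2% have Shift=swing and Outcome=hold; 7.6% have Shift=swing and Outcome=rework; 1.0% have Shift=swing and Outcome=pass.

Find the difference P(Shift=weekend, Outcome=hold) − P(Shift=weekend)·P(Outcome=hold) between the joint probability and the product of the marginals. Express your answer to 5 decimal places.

-0.03880

P(Shift=weekend) = 0.068 + 0.109 + 0.031 + 0.027 = 0.235.
P(Outcome=hold) = 0.082 + 0.171 + 0.027 = 0.280.
P(Shift=weekend, Outcome=hold) − P(Shift=weekend)P(Outcome=hold) = 0.027 − 0.235×0.280 = -0.03880.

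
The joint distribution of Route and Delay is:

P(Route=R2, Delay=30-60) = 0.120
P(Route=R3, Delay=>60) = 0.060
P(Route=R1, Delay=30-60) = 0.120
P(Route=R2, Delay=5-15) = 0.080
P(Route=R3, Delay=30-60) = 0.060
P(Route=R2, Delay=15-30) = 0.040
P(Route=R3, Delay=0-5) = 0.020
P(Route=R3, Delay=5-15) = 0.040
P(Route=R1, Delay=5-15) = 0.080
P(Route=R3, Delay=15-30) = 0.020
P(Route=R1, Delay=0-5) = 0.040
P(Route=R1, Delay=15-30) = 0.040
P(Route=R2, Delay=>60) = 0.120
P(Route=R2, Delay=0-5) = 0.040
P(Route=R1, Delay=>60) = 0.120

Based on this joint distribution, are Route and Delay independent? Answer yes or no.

yes

Every cell satisfies P(Route,Delay) = P(Route)·P(Delay). For instance P(Route=R1) = 0.400, P(Delay=30-60) = 0.300, and 0.400×0.300 = 0.120 matches the joint entry. So Route and Delay are independent.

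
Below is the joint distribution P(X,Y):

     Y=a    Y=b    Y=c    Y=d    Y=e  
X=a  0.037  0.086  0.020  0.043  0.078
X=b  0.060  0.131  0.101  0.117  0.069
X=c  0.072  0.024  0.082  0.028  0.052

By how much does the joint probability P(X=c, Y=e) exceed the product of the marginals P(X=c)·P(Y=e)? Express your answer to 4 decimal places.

P(X=c) = 0.072 + 0.024 + 0.082 + 0.028 + 0.052 = 0.258.
P(Y=e) = 0.078 + 0.069 + 0.052 = 0.199.
P(X=c, Y=e) − P(X=c)P(Y=e) = 0.052 − 0.258×0.199 = 0.0007.

0.0007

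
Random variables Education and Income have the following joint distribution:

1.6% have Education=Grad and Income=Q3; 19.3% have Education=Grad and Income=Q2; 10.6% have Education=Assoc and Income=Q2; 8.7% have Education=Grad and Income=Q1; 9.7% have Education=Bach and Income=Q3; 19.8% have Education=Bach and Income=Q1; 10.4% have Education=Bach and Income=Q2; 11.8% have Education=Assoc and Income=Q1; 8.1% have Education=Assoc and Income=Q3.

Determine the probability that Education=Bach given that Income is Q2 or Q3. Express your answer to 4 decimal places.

0.3367

P(Income=Q2) = 0.106 + 0.104 + 0.193 = 0.403.
P(Income=Q3) = 0.081 + 0.097 + 0.016 = 0.194.
P(Income ∈ {Q2, Q3}) = 0.403 + 0.194 = 0.597; P(Education=Bach, Income ∈ {Q2, Q3}) = 0.104 + 0.097 = 0.201.
P(Education=Bach | Income ∈ {Q2, Q3}) = 0.201/0.597 = 0.3367.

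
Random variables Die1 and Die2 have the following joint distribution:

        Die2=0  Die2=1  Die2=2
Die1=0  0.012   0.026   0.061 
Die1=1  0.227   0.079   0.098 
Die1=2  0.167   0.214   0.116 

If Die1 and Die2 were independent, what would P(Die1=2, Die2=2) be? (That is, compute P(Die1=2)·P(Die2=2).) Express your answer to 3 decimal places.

0.137

P(Die1=2) = 0.167 + 0.214 + 0.116 = 0.497.
P(Die2=2) = 0.061 + 0.098 + 0.116 = 0.275.
Product: 0.497 × 0.275 = 0.137.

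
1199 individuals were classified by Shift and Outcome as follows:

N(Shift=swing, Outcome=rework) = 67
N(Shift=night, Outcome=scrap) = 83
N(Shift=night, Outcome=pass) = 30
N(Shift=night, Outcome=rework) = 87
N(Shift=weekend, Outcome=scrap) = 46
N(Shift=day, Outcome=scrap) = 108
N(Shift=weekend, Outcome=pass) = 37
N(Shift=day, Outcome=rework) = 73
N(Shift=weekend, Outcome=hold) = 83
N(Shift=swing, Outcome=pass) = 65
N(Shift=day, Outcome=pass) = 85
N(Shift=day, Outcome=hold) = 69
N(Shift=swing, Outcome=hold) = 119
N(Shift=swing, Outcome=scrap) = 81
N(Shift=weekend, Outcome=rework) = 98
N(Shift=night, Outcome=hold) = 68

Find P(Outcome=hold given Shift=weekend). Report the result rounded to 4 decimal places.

0.3144

Total with Shift=weekend: 37 + 98 + 46 + 83 = 264.
P(Outcome=hold | Shift=weekend) = 83/264 = 0.3144.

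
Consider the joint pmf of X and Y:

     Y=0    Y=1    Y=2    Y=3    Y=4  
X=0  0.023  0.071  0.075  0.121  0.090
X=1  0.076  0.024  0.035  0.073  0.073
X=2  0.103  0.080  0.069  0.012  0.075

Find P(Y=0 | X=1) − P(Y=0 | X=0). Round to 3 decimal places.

P(X=1) = 0.076 + 0.024 + 0.035 + 0.073 + 0.073 = 0.281; P(Y=0 | X=1) = 0.076/0.281 = 0.2705.
P(X=0) = 0.023 + 0.071 + 0.075 + 0.121 + 0.090 = 0.380; P(Y=0 | X=0) = 0.023/0.380 = 0.0605.
Difference = 0.210.

0.210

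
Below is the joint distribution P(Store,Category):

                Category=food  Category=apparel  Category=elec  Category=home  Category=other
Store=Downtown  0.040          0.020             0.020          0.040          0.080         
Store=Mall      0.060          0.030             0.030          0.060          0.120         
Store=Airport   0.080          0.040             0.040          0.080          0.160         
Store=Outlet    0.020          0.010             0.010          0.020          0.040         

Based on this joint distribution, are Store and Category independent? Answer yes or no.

Every cell satisfies P(Store,Category) = P(Store)·P(Category). For instance P(Store=Airport) = 0.400, P(Category=apparel) = 0.100, and 0.400×0.100 = 0.040 matches the joint entry. So Store and Category are independent.

yes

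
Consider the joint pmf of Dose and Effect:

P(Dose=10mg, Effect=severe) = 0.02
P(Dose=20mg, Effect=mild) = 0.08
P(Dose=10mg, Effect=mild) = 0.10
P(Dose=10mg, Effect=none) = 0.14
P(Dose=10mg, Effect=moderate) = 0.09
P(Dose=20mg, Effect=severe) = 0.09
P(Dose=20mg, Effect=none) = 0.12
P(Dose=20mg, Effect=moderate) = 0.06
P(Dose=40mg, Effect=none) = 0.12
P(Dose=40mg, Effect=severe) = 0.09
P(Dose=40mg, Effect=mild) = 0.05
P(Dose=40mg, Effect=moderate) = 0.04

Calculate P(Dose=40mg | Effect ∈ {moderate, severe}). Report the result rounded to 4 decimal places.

P(Effect=moderate) = 0.09 + 0.06 + 0.04 = 0.19.
P(Effect=severe) = 0.02 + 0.09 + 0.09 = 0.20.
P(Effect ∈ {moderate, severe}) = 0.19 + 0.20 = 0.39; P(Dose=40mg, Effect ∈ {moderate, severe}) = 0.04 + 0.09 = 0.13.
P(Dose=40mg | Effect ∈ {moderate, severe}) = 0.13/0.39 = 0.3333.

0.3333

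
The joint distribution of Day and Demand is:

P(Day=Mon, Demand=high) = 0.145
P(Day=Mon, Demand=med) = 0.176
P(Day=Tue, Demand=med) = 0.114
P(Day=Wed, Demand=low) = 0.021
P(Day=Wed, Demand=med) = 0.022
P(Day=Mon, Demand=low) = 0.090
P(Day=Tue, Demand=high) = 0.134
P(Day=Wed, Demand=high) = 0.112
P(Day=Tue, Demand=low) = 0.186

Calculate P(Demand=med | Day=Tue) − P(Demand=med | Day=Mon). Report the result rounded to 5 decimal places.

P(Day=Tue) = 0.186 + 0.114 + 0.134 = 0.434; P(Demand=med | Day=Tue) = 0.114/0.434 = 0.262673.
P(Day=Mon) = 0.090 + 0.176 + 0.145 = 0.411; P(Demand=med | Day=Mon) = 0.176/0.411 = 0.428224.
Difference = -0.16555.

-0.16555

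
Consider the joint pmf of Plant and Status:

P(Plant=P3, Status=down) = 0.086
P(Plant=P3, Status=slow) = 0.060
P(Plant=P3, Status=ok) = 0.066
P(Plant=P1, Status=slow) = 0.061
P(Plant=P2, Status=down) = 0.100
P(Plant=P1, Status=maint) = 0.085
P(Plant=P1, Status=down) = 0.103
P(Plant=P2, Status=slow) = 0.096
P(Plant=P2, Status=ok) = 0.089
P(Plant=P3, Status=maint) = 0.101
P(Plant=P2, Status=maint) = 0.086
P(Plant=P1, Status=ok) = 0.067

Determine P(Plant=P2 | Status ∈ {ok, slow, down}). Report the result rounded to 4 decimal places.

P(Status=ok) = 0.067 + 0.089 + 0.066 = 0.222.
P(Status=slow) = 0.061 + 0.096 + 0.060 = 0.217.
P(Status=down) = 0.103 + 0.100 + 0.086 = 0.289.
P(Status ∈ {ok, slow, down}) = 0.222 + 0.217 + 0.289 = 0.728; P(Plant=P2, Status ∈ {ok, slow, down}) = 0.089 + 0.096 + 0.100 = 0.285.
P(Plant=P2 | Status ∈ {ok, slow, down}) = 0.285/0.728 = 0.3915.

0.3915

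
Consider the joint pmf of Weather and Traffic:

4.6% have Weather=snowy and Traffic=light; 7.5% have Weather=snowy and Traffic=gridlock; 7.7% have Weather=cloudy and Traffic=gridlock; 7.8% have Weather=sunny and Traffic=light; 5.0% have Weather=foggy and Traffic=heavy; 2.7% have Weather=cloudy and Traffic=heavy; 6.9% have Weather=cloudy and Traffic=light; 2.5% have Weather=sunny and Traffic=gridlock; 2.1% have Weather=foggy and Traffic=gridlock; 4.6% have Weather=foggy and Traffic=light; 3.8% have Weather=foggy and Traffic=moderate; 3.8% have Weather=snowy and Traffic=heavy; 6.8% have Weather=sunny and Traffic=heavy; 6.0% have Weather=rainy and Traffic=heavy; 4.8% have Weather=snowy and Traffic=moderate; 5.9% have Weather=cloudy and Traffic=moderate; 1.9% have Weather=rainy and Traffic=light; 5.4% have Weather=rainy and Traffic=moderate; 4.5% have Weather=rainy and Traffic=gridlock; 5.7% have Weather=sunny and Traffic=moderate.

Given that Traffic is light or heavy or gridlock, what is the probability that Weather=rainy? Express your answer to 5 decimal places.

0.16667

P(Traffic=light) = 0.078 + 0.069 + 0.019 + 0.046 + 0.046 = 0.258.
P(Traffic=heavy) = 0.068 + 0.027 + 0.060 + 0.038 + 0.050 = 0.243.
P(Traffic=gridlock) = 0.025 + 0.077 + 0.045 + 0.075 + 0.021 = 0.243.
P(Traffic ∈ {light, heavy, gridlock}) = 0.258 + 0.243 + 0.243 = 0.744; P(Weather=rainy, Traffic ∈ {light, heavy, gridlock}) = 0.019 + 0.060 + 0.045 = 0.124.
P(Weather=rainy | Traffic ∈ {light, heavy, gridlock}) = 0.124/0.744 = 0.16667.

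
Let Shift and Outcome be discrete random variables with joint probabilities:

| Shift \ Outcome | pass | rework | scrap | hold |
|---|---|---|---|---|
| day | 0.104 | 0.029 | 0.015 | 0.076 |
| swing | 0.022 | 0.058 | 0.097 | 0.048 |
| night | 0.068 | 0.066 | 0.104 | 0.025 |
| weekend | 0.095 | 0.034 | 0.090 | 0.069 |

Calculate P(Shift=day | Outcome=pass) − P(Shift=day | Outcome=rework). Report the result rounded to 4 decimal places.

P(Outcome=pass) = 0.104 + 0.022 + 0.068 + 0.095 = 0.289; P(Shift=day | Outcome=pass) = 0.104/0.289 = 0.35986.
P(Outcome=rework) = 0.029 + 0.058 + 0.066 + 0.034 = 0.187; P(Shift=day | Outcome=rework) = 0.029/0.187 = 0.15508.
Difference = 0.2048.

0.2048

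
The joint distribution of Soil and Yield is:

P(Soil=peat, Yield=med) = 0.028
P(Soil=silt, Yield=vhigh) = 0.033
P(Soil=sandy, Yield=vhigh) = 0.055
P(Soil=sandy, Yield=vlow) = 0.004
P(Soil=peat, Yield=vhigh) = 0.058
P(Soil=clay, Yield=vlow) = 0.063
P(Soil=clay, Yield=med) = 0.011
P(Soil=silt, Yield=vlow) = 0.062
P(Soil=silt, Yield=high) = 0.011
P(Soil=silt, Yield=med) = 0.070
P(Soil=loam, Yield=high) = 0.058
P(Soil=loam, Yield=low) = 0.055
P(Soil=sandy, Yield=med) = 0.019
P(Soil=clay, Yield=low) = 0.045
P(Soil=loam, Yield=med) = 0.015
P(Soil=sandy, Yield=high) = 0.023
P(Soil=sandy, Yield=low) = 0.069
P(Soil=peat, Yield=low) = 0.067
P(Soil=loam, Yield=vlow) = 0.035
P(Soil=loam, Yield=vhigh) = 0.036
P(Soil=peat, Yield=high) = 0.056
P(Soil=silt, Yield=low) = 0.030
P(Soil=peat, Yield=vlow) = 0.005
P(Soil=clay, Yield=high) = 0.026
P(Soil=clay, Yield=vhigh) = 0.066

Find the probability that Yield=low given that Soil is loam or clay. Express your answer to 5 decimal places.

0.24390

P(Soil=loam) = 0.035 + 0.055 + 0.015 + 0.058 + 0.036 = 0.199.
P(Soil=clay) = 0.063 + 0.045 + 0.011 + 0.026 + 0.066 = 0.211.
P(Soil ∈ {loam, clay}) = 0.199 + 0.211 = 0.410; P(Yield=low, Soil ∈ {loam, clay}) = 0.055 + 0.045 = 0.100.
P(Yield=low | Soil ∈ {loam, clay}) = 0.100/0.410 = 0.24390.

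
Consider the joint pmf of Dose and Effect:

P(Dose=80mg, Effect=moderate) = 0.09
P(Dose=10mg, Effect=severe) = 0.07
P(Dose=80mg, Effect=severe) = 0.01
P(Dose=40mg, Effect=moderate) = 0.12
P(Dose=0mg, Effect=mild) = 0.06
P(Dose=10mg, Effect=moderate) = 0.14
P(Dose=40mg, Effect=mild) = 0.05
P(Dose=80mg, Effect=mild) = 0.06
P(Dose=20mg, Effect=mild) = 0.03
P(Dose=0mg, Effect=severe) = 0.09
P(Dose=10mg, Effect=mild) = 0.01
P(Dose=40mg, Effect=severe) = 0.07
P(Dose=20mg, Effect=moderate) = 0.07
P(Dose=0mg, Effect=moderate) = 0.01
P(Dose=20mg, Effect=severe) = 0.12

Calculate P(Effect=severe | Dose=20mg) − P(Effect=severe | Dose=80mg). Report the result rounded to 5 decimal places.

0.48295

P(Dose=20mg) = 0.03 + 0.07 + 0.12 = 0.22; P(Effect=severe | Dose=20mg) = 0.12/0.22 = 0.545455.
P(Dose=80mg) = 0.06 + 0.09 + 0.01 = 0.16; P(Effect=severe | Dose=80mg) = 0.01/0.16 = 0.062500.
Difference = 0.48295.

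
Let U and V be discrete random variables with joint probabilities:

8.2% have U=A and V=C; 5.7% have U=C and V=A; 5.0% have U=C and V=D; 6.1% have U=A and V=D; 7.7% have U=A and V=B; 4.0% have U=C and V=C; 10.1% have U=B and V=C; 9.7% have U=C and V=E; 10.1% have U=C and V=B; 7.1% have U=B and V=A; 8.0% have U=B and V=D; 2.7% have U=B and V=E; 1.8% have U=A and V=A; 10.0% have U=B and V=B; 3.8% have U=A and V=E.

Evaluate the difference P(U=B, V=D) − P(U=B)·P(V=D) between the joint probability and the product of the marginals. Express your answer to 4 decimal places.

P(U=B) = 0.071 + 0.100 + 0.101 + 0.080 + 0.027 = 0.379.
P(V=D) = 0.061 + 0.080 + 0.050 = 0.191.
P(U=B, V=D) − P(U=B)P(V=D) = 0.080 − 0.379×0.191 = 0.0076.

0.0076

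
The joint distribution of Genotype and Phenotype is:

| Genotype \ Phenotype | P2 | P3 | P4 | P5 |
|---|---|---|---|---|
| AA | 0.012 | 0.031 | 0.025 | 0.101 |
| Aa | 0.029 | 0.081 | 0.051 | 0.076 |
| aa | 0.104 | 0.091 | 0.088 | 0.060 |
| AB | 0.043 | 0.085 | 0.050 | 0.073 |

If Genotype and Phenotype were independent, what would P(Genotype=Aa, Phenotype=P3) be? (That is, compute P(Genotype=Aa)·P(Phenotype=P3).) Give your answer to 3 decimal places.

P(Genotype=Aa) = 0.029 + 0.081 + 0.051 + 0.076 = 0.237.
P(Phenotype=P3) = 0.031 + 0.081 + 0.091 + 0.085 = 0.288.
Product: 0.237 × 0.288 = 0.068.

0.068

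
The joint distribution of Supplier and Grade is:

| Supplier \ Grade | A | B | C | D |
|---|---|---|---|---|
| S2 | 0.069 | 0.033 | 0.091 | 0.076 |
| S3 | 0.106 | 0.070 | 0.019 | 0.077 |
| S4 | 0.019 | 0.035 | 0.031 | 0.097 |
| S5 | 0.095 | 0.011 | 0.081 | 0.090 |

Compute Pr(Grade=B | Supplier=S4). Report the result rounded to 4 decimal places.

P(Supplier=S4) = 0.019 + 0.035 + 0.031 + 0.097 = 0.182.
P(Grade=B | Supplier=S4) = 0.035/0.182 = 0.1923.

0.1923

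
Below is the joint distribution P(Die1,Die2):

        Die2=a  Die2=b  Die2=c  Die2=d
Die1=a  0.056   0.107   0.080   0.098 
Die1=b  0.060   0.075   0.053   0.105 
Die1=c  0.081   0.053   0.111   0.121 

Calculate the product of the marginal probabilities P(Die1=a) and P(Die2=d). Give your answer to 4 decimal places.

0.1105

P(Die1=a) = 0.056 + 0.107 + 0.080 + 0.098 = 0.341.
P(Die2=d) = 0.098 + 0.105 + 0.121 = 0.324.
Product: 0.341 × 0.324 = 0.1105.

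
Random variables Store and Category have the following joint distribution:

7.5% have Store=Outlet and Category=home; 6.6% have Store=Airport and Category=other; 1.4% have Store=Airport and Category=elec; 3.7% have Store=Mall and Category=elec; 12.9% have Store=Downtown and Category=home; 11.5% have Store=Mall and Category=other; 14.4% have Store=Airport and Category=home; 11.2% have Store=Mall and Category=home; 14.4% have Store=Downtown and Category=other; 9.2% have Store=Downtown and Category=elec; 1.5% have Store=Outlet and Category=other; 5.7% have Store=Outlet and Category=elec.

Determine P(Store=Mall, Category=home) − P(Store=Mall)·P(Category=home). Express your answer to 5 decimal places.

-0.00944

P(Store=Mall) = 0.037 + 0.112 + 0.115 = 0.264.
P(Category=home) = 0.129 + 0.112 + 0.144 + 0.075 = 0.460.
P(Store=Mall, Category=home) − P(Store=Mall)P(Category=home) = 0.112 − 0.264×0.460 = -0.00944.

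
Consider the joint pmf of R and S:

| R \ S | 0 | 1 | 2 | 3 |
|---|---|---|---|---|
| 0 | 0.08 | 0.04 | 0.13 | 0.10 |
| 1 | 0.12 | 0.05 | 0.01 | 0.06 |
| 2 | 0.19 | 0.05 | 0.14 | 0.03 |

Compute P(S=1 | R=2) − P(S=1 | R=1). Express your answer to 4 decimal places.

-0.0864

P(R=2) = 0.19 + 0.05 + 0.14 + 0.03 = 0.41; P(S=1 | R=2) = 0.05/0.41 = 0.12195.
P(R=1) = 0.12 + 0.05 + 0.01 + 0.06 = 0.24; P(S=1 | R=1) = 0.05/0.24 = 0.20833.
Difference = -0.0864.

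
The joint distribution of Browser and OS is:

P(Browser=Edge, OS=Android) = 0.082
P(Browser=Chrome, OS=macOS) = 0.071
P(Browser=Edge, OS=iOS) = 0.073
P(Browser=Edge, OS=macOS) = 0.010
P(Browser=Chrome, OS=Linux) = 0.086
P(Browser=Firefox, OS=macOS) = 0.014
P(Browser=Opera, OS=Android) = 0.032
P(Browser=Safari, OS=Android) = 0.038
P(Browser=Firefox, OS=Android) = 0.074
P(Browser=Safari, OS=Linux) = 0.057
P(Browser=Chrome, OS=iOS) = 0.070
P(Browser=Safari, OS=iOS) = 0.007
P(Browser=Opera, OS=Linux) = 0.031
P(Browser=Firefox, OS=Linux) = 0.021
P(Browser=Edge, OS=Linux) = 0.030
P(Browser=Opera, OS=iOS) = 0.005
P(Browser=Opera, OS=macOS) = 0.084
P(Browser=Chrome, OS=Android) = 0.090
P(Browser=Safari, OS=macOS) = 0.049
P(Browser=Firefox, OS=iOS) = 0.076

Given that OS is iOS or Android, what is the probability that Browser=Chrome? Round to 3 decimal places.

0.293

P(OS=iOS) = 0.070 + 0.076 + 0.007 + 0.073 + 0.005 = 0.231.
P(OS=Android) = 0.090 + 0.074 + 0.038 + 0.082 + 0.032 = 0.316.
P(OS ∈ {iOS, Android}) = 0.231 + 0.316 = 0.547; P(Browser=Chrome, OS ∈ {iOS, Android}) = 0.070 + 0.090 = 0.160.
P(Browser=Chrome | OS ∈ {iOS, Android}) = 0.160/0.547 = 0.293.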